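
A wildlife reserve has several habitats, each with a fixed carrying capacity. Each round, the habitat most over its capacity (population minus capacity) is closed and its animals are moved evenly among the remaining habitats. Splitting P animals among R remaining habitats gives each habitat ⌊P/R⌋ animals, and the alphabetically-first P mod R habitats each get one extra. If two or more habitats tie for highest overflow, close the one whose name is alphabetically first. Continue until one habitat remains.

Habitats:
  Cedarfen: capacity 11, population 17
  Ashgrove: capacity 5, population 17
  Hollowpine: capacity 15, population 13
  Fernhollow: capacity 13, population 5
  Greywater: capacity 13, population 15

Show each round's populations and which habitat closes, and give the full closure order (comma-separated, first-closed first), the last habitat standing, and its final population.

Round 1: Ashgrove=17 Cedarfen=17 Fernhollow=5 Greywater=15 Hollowpine=13 → close Ashgrove (overflow 12)
  17÷4 = 4 each, +1 to first 1
Round 2: Cedarfen=22 Fernhollow=9 Greywater=19 Hollowpine=17 → close Cedarfen (overflow 11)
  22÷3 = 7 each, +1 to first 1
Round 3: Fernhollow=17 Greywater=26 Hollowpine=24 → close Greywater (overflow 13)
  26÷2 = 13 each, +1 to first 0
Round 4: Fernhollow=30 Hollowpine=37 → close Hollowpine (overflow 22)
  37÷1 = 37 each, +1 to first 0

Closure order: Ashgrove, Cedarfen, Greywater, Hollowpine
Last habitat: Fernhollow with 67 animals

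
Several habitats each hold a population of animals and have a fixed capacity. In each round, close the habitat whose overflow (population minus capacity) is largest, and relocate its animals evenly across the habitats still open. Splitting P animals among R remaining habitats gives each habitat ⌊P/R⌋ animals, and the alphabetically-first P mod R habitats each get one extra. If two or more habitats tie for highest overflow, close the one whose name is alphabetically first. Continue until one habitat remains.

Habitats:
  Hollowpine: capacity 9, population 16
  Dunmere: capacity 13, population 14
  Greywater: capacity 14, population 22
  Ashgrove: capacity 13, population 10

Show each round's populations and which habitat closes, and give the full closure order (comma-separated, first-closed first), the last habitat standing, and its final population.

Round 1: Ashgrove=10 Dunmere=14 Greywater=22 Hollowpine=16 → close Greywater (overflow 8)
  22÷3 = 7 each, +1 to first 1
Round 2: Ashgrove=18 Dunmere=21 Hollowpine=23 → close Hollowpine (overflow 14)
  23÷2 = 11 each, +1 to first 1
Round 3: Ashgrove=30 Dunmere=32 → close Dunmere (overflow 19)
  32÷1 = 32 each, +1 to first 0

Closure order: Greywater, Hollowpine, Dunmere
Last habitat: Ashgrove with 62 animals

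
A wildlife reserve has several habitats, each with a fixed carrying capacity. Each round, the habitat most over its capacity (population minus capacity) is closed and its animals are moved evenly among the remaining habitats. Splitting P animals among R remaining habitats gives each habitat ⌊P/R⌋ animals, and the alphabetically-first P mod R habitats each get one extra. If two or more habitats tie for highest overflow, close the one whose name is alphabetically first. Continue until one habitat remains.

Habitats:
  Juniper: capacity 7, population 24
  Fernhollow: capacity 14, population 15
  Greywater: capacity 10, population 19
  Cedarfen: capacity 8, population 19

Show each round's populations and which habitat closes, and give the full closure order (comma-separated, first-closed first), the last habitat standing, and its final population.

Closure order: Juniper, Cedarfen, Greywater
Last habitat: Fernhollow with 77 animals

Round 1: Cedarfen=19 Fernhollow=15 Greywater=19 Juniper=24 → close Juniper (overflow 17)
  24÷3 = 8 each, +1 to first 0
Round 2: Cedarfen=27 Fernhollow=23 Greywater=27 → close Cedarfen (overflow 19)
  27÷2 = 13 each, +1 to first 1
Round 3: Fernhollow=37 Greywater=40 → close Greywater (overflow 30)
  40÷1 = 40 each, +1 to first 0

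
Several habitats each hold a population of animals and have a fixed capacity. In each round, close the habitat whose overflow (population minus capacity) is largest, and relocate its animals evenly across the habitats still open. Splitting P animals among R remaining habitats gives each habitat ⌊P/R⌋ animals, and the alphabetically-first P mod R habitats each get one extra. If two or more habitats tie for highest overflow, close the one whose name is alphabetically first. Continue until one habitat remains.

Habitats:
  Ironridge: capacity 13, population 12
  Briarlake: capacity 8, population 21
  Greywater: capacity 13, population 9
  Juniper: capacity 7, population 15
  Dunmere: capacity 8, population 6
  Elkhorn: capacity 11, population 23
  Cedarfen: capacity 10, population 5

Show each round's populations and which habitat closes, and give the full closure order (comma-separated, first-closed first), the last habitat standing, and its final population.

Closure order: Briarlake, Elkhorn, Juniper, Dunmere, Cedarfen, Ironridge
Last habitat: Greywater with 91 animals

Round 1: Briarlake=21 Cedarfen=5 Dunmere=6 Elkhorn=23 Greywater=9 Ironridge=12 Juniper=15 → close Briarlake (overflow 13)
  21÷6 = 3 each, +1 to first 3
Round 2: Cedarfen=9 Dunmere=10 Elkhorn=27 Greywater=12 Ironridge=15 Juniper=18 → close Elkhorn (overflow 16)
  27÷5 = 5 each, +1 to first 2
Round 3: Cedarfen=15 Dunmere=16 Greywater=17 Ironridge=20 Juniper=23 → close Juniper (overflow 16)
  23÷4 = 5 each, +1 to first 3
Round 4: Cedarfen=21 Dunmere=22 Greywater=23 Ironridge=25 → close Dunmere (overflow 14)
  22÷3 = 7 each, +1 to first 1
Round 5: Cedarfen=29 Greywater=30 Ironridge=32 → close Cedarfen (overflow 19)
  29÷2 = 14 each, +1 to first 1
Round 6: Greywater=45 Ironridge=46 → close Ironridge (overflow 33)
  46÷1 = 46 each, +1 to first 0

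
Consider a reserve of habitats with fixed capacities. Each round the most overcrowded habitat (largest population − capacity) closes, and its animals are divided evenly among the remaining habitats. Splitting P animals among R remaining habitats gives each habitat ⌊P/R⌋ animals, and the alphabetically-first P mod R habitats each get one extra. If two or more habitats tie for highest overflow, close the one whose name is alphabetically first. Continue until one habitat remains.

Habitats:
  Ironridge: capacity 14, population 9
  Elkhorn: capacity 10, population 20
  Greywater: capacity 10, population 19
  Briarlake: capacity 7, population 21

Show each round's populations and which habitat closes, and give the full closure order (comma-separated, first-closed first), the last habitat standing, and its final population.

Round 1: Briarlake=21 Elkhorn=20 Greywater=19 Ironridge=9 → close Briarlake (overflow 14)
  21÷3 = 7 each, +1 to first 0
Round 2: Elkhorn=27 Greywater=26 Ironridge=16 → close Elkhorn (overflow 17)
  27÷2 = 13 each, +1 to first 1
Round 3: Greywater=40 Ironridge=29 → close Greywater (overflow 30)
  40÷1 = 40 each, +1 to first 0

Closure order: Briarlake, Elkhorn, Greywater
Last habitat: Ironridge with 69 animals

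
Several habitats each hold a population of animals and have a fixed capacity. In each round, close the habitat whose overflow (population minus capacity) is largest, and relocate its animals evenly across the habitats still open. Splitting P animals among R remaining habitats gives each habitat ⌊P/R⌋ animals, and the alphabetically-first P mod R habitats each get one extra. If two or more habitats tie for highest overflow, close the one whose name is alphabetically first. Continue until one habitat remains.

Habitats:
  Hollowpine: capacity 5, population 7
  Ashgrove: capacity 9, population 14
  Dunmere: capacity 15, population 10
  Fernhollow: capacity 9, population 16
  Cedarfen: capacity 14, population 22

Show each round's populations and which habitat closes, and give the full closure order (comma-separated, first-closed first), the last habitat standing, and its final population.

Closure order: Cedarfen, Fernhollow, Ashgrove, Hollowpine
Last habitat: Dunmere with 69 animals

Round 1: Ashgrove=14 Cedarfen=22 Dunmere=10 Fernhollow=16 Hollowpine=7 → close Cedarfen (overflow 8)
  22÷4 = 5 each, +1 to first 2
Round 2: Ashgrove=20 Dunmere=16 Fernhollow=21 Hollowpine=12 → close Fernhollow (overflow 12)
  21÷3 = 7 each, +1 to first 0
Round 3: Ashgrove=27 Dunmere=23 Hollowpine=19 → close Ashgrove (overflow 18)
  27÷2 = 13 each, +1 to first 1
Round 4: Dunmere=37 Hollowpine=32 → close Hollowpine (overflow 27)
  32÷1 = 32 each, +1 to first 0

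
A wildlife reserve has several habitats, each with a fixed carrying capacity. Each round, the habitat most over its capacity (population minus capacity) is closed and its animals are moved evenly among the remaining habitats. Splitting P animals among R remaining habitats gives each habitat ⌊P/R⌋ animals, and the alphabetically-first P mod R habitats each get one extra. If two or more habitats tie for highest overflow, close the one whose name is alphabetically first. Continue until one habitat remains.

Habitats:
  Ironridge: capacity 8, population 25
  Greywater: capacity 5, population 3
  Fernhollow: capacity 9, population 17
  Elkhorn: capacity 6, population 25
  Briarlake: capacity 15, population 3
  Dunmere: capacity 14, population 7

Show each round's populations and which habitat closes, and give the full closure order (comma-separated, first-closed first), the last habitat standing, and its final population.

Round 1: Briarlake=3 Dunmere=7 Elkhorn=25 Fernhollow=17 Greywater=3 Ironridge=25 → close Elkhorn (overflow 19)
  25÷5 = 5 each, +1 to first 0
Round 2: Briarlake=8 Dunmere=12 Fernhollow=22 Greywater=8 Ironridge=30 → close Ironridge (overflow 22)
  30÷4 = 7 each, +1 to first 2
Round 3: Briarlake=16 Dunmere=20 Fernhollow=29 Greywater=15 → close Fernhollow (overflow 20)
  29÷3 = 9 each, +1 to first 2
Round 4: Briarlake=26 Dunmere=30 Greywater=24 → close Greywater (overflow 19)
  24÷2 = 12 each, +1 to first 0
Round 5: Briarlake=38 Dunmere=42 → close Dunmere (overflow 28)
  42÷1 = 42 each, +1 to first 0

Closure order: Elkhorn, Ironridge, Fernhollow, Greywater, Dunmere
Last habitat: Briarlake with 80 animals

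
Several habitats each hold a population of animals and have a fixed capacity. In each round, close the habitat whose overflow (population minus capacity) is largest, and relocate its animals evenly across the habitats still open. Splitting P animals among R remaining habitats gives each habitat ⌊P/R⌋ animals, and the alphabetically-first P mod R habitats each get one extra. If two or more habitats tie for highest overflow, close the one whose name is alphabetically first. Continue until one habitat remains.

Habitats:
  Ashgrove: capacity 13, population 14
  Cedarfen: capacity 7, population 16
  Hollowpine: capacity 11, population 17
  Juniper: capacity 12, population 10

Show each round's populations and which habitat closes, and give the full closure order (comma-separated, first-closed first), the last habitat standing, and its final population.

Closure order: Cedarfen, Hollowpine, Ashgrove
Last habitat: Juniper with 57 animals

Round 1: Ashgrove=14 Cedarfen=16 Hollowpine=17 Juniper=10 → close Cedarfen (overflow 9)
  16÷3 = 5 each, +1 to first 1
Round 2: Ashgrove=20 Hollowpine=22 Juniper=15 → close Hollowpine (overflow 11)
  22÷2 = 11 each, +1 to first 0
Round 3: Ashgrove=31 Juniper=26 → close Ashgrove (overflow 18)
  31÷1 = 31 each, +1 to first 0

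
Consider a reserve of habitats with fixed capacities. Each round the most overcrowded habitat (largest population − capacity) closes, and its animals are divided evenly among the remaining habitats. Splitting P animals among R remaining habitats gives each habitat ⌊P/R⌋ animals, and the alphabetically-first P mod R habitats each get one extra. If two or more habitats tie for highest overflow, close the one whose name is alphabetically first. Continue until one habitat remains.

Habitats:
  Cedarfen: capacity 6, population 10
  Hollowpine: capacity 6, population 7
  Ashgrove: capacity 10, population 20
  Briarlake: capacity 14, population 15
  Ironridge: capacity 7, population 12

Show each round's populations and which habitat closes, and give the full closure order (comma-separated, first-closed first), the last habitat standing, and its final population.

Round 1: Ashgrove=20 Briarlake=15 Cedarfen=10 Hollowpine=7 Ironridge=12 → close Ashgrove (overflow 10)
  20÷4 = 5 each, +1 to first 0
Round 2: Briarlake=20 Cedarfen=15 Hollowpine=12 Ironridge=17 → close Ironridge (overflow 10)
  17÷3 = 5 each, +1 to first 2
Round 3: Briarlake=26 Cedarfen=21 Hollowpine=17 → close Cedarfen (overflow 15)
  21÷2 = 10 each, +1 to first 1
Round 4: Briarlake=37 Hollowpine=27 → close Briarlake (overflow 23)
  37÷1 = 37 each, +1 to first 0

Closure order: Ashgrove, Ironridge, Cedarfen, Briarlake
Last habitat: Hollowpine with 64 animals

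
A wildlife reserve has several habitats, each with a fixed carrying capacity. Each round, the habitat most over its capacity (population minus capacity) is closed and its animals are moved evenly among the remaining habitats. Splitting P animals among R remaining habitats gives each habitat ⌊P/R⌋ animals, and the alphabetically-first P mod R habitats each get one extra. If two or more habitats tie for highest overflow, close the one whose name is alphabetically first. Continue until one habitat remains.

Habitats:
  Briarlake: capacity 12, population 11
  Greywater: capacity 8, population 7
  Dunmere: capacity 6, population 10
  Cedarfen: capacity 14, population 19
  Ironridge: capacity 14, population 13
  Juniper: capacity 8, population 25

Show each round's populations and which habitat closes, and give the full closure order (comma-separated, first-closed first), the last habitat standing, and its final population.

Round 1: Briarlake=11 Cedarfen=19 Dunmere=10 Greywater=7 Ironridge=13 Juniper=25 → close Juniper (overflow 17)
  25÷5 = 5 each, +1 to first 0
Round 2: Briarlake=16 Cedarfen=24 Dunmere=15 Greywater=12 Ironridge=18 → close Cedarfen (overflow 10)
  24÷4 = 6 each, +1 to first 0
Round 3: Briarlake=22 Dunmere=21 Greywater=18 Ironridge=24 → close Dunmere (overflow 15)
  21÷3 = 7 each, +1 to first 0
Round 4: Briarlake=29 Greywater=25 Ironridge=31 → close Briarlake (overflow 17)
  29÷2 = 14 each, +1 to first 1
Round 5: Greywater=40 Ironridge=45 → close Greywater (overflow 32)
  40÷1 = 40 each, +1 to first 0

Closure order: Juniper, Cedarfen, Dunmere, Briarlake, Greywater
Last habitat: Ironridge with 85 animals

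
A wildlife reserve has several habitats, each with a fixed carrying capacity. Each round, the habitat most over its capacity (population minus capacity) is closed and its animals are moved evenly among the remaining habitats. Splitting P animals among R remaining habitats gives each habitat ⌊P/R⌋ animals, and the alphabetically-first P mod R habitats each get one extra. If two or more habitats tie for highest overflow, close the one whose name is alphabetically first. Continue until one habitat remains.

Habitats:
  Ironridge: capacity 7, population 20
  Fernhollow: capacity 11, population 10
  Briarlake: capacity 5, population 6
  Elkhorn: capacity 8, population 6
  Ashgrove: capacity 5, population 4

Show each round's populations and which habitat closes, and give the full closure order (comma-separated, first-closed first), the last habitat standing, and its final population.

Round 1: Ashgrove=4 Briarlake=6 Elkhorn=6 Fernhollow=10 Ironridge=20 → close Ironridge (overflow 13)
  20÷4 = 5 each, +1 to first 0
Round 2: Ashgrove=9 Briarlake=11 Elkhorn=11 Fernhollow=15 → close Briarlake (overflow 6)
  11÷3 = 3 each, +1 to first 2
Round 3: Ashgrove=13 Elkhorn=15 Fernhollow=18 → close Ashgrove (overflow 8)
  13÷2 = 6 each, +1 to first 1
Round 4: Elkhorn=22 Fernhollow=24 → close Elkhorn (overflow 14)
  22÷1 = 22 each, +1 to first 0

Closure order: Ironridge, Briarlake, Ashgrove, Elkhorn
Last habitat: Fernhollow with 46 animals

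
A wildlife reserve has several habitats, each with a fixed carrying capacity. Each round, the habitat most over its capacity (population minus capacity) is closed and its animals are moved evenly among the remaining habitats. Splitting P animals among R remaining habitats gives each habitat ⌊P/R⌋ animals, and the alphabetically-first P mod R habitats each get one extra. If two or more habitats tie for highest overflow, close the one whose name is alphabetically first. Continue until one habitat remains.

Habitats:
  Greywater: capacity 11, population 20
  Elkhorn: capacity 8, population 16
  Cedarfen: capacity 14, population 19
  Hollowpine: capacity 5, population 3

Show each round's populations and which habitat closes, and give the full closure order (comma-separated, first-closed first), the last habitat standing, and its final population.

Closure order: Greywater, Elkhorn, Cedarfen
Last habitat: Hollowpine with 58 animals

Round 1: Cedarfen=19 Elkhorn=16 Greywater=20 Hollowpine=3 → close Greywater (overflow 9)
  20÷3 = 6 each, +1 to first 2
Round 2: Cedarfen=26 Elkhorn=23 Hollowpine=9 → close Elkhorn (overflow 15)
  23÷2 = 11 each, +1 to first 1
Round 3: Cedarfen=38 Hollowpine=20 → close Cedarfen (overflow 24)
  38÷1 = 38 each, +1 to first 0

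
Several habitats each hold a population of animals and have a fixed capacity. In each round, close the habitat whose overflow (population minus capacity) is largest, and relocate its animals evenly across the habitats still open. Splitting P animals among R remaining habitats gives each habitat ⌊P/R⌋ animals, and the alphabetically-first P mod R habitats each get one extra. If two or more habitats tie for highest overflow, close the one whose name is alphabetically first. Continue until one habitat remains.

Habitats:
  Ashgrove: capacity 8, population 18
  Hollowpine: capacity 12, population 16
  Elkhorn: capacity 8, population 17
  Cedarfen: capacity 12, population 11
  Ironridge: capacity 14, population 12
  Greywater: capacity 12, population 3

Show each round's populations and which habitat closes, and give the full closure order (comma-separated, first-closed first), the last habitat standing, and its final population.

Closure order: Ashgrove, Elkhorn, Hollowpine, Cedarfen, Ironridge
Last habitat: Greywater with 77 animals

Round 1: Ashgrove=18 Cedarfen=11 Elkhorn=17 Greywater=3 Hollowpine=16 Ironridge=12 → close Ashgrove (overflow 10)
  18÷5 = 3 each, +1 to first 3
Round 2: Cedarfen=15 Elkhorn=21 Greywater=7 Hollowpine=19 Ironridge=15 → close Elkhorn (overflow 13)
  21÷4 = 5 each, +1 to first 1
Round 3: Cedarfen=21 Greywater=12 Hollowpine=24 Ironridge=20 → close Hollowpine (overflow 12)
  24÷3 = 8 each, +1 to first 0
Round 4: Cedarfen=29 Greywater=20 Ironridge=28 → close Cedarfen (overflow 17)
  29÷2 = 14 each, +1 to first 1
Round 5: Greywater=35 Ironridge=42 → close Ironridge (overflow 28)
  42÷1 = 42 each, +1 to first 0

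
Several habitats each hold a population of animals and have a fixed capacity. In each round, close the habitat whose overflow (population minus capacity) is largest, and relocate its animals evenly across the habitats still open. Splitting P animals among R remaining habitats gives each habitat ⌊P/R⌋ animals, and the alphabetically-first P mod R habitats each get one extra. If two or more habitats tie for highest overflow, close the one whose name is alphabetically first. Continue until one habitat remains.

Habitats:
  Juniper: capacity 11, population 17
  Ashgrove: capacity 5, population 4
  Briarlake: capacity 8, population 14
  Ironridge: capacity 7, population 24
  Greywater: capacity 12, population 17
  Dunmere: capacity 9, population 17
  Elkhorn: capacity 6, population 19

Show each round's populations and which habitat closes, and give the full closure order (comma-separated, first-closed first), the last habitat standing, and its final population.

Closure order: Ironridge, Elkhorn, Dunmere, Briarlake, Juniper, Greywater
Last habitat: Ashgrove with 112 animals

Round 1: Ashgrove=4 Briarlake=14 Dunmere=17 Elkhorn=19 Greywater=17 Ironridge=24 Juniper=17 → close Ironridge (overflow 17)
  24÷6 = 4 each, +1 to first 0
Round 2: Ashgrove=8 Briarlake=18 Dunmere=21 Elkhorn=23 Greywater=21 Juniper=21 → close Elkhorn (overflow 17)
  23÷5 = 4 each, +1 to first 3
Round 3: Ashgrove=13 Briarlake=23 Dunmere=26 Greywater=25 Juniper=25 → close Dunmere (overflow 17)
  26÷4 = 6 each, +1 to first 2
Round 4: Ashgrove=20 Briarlake=30 Greywater=31 Juniper=31 → close Briarlake (overflow 22)
  30÷3 = 10 each, +1 to first 0
Round 5: Ashgrove=30 Greywater=41 Juniper=41 → close Juniper (overflow 30)
  41÷2 = 20 each, +1 to first 1
Round 6: Ashgrove=51 Greywater=61 → close Greywater (overflow 49)
  61÷1 = 61 each, +1 to first 0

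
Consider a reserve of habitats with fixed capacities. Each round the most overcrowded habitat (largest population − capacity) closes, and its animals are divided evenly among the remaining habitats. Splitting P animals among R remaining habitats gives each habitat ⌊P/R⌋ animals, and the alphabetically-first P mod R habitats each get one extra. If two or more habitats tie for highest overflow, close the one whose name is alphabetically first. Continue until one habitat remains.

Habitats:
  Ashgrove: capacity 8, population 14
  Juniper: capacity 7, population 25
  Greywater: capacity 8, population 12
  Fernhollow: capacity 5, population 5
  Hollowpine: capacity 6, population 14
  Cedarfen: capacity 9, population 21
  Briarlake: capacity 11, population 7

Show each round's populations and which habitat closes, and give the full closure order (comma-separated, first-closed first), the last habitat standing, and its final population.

Closure order: Juniper, Cedarfen, Hollowpine, Ashgrove, Greywater, Fernhollow
Last habitat: Briarlake with 98 animals

Round 1: Ashgrove=14 Briarlake=7 Cedarfen=21 Fernhollow=5 Greywater=12 Hollowpine=14 Juniper=25 → close Juniper (overflow 18)
  25÷6 = 4 each, +1 to first 1
Round 2: Ashgrove=19 Briarlake=11 Cedarfen=25 Fernhollow=9 Greywater=16 Hollowpine=18 → close Cedarfen (overflow 16)
  25÷5 = 5 each, +1 to first 0
Round 3: Ashgrove=24 Briarlake=16 Fernhollow=14 Greywater=21 Hollowpine=23 → close Hollowpine (overflow 17)
  23÷4 = 5 each, +1 to first 3
Round 4: Ashgrove=30 Briarlake=22 Fernhollow=20 Greywater=26 → close Ashgrove (overflow 22)
  30÷3 = 10 each, +1 to first 0
Round 5: Briarlake=32 Fernhollow=30 Greywater=36 → close Greywater (overflow 28)
  36÷2 = 18 each, +1 to first 0
Round 6: Briarlake=50 Fernhollow=48 → close Fernhollow (overflow 43)
  48÷1 = 48 each, +1 to first 0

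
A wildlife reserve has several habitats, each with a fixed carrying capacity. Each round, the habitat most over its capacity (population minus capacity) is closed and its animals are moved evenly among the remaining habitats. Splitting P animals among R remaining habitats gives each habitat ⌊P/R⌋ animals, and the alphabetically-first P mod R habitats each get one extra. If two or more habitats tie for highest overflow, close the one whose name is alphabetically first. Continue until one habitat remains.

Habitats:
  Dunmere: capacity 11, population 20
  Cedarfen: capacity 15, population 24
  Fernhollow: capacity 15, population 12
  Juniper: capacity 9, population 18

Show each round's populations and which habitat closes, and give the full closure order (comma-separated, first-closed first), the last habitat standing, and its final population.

Round 1: Cedarfen=24 Dunmere=20 Fernhollow=12 Juniper=18 → close Cedarfen (overflow 9)
  24÷3 = 8 each, +1 to first 0
Round 2: Dunmere=28 Fernhollow=20 Juniper=26 → close Dunmere (overflow 17)
  28÷2 = 14 each, +1 to first 0
Round 3: Fernhollow=34 Juniper=40 → close Juniper (overflow 31)
  40÷1 = 40 each, +1 to first 0

Closure order: Cedarfen, Dunmere, Juniper
Last habitat: Fernhollow with 74 animals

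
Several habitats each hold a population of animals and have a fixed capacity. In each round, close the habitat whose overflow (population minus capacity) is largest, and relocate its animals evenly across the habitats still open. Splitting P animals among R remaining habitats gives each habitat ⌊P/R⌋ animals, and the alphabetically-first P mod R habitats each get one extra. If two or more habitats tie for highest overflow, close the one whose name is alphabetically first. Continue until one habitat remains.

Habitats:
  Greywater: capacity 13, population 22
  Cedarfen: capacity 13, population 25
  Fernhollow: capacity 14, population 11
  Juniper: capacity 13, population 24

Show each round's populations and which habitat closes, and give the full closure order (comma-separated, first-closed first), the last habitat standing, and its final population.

Round 1: Cedarfen=25 Fernhollow=11 Greywater=22 Juniper=24 → close Cedarfen (overflow 12)
  25÷3 = 8 each, +1 to first 1
Round 2: Fernhollow=20 Greywater=30 Juniper=32 → close Juniper (overflow 19)
  32÷2 = 16 each, +1 to first 0
Round 3: Fernhollow=36 Greywater=46 → close Greywater (overflow 33)
  46÷1 = 46 each, +1 to first 0

Closure order: Cedarfen, Juniper, Greywater
Last habitat: Fernhollow with 82 animals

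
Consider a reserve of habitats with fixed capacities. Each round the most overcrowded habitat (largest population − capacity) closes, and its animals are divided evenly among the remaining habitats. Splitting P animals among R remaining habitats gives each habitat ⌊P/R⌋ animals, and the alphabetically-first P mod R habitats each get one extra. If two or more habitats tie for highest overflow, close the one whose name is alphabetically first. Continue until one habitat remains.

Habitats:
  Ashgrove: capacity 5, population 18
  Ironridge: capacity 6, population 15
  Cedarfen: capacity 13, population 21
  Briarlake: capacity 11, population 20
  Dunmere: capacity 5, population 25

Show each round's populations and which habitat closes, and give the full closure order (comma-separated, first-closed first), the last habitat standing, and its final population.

Closure order: Dunmere, Ashgrove, Briarlake, Cedarfen
Last habitat: Ironridge with 99 animals

Round 1: Ashgrove=18 Briarlake=20 Cedarfen=21 Dunmere=25 Ironridge=15 → close Dunmere (overflow 20)
  25÷4 = 6 each, +1 to first 1
Round 2: Ashgrove=25 Briarlake=26 Cedarfen=27 Ironridge=21 → close Ashgrove (overflow 20)
  25÷3 = 8 each, +1 to first 1
Round 3: Briarlake=35 Cedarfen=35 Ironridge=29 → close Briarlake (overflow 24)
  35÷2 = 17 each, +1 to first 1
Round 4: Cedarfen=53 Ironridge=46 → close Cedarfen (overflow 40)
  53÷1 = 53 each, +1 to first 0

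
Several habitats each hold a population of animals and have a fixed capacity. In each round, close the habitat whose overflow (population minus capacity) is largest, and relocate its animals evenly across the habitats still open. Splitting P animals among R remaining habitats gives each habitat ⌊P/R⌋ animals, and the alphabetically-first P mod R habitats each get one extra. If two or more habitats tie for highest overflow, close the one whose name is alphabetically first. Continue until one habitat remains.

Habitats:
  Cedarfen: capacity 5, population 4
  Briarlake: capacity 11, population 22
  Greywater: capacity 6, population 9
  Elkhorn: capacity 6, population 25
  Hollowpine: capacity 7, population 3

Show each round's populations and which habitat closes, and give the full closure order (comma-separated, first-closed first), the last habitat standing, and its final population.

Round 1: Briarlake=22 Cedarfen=4 Elkhorn=25 Greywater=9 Hollowpine=3 → close Elkhorn (overflow 19)
  25÷4 = 6 each, +1 to first 1
Round 2: Briarlake=29 Cedarfen=10 Greywater=15 Hollowpine=9 → close Briarlake (overflow 18)
  29÷3 = 9 each, +1 to first 2
Round 3: Cedarfen=20 Greywater=25 Hollowpine=18 → close Greywater (overflow 19)
  25÷2 = 12 each, +1 to first 1
Round 4: Cedarfen=33 Hollowpine=30 → close Cedarfen (overflow 28)
  33÷1 = 33 each, +1 to first 0

Closure order: Elkhorn, Briarlake, Greywater, Cedarfen
Last habitat: Hollowpine with 63 animals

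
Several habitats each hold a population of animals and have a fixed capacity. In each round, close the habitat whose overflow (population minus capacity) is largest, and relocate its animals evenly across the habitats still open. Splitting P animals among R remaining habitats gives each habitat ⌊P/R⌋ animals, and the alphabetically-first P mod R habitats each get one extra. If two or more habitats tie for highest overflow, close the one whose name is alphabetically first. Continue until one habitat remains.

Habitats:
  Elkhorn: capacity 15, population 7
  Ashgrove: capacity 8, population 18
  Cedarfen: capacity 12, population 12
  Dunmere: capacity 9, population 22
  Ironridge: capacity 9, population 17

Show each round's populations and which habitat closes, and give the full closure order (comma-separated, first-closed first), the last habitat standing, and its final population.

Round 1: Ashgrove=18 Cedarfen=12 Dunmere=22 Elkhorn=7 Ironridge=17 → close Dunmere (overflow 13)
  22÷4 = 5 each, +1 to first 2
Round 2: Ashgrove=24 Cedarfen=18 Elkhorn=12 Ironridge=22 → close Ashgrove (overflow 16)
  24÷3 = 8 each, +1 to first 0
Round 3: Cedarfen=26 Elkhorn=20 Ironridge=30 → close Ironridge (overflow 21)
  30÷2 = 15 each, +1 to first 0
Round 4: Cedarfen=41 Elkhorn=35 → close Cedarfen (overflow 29)
  41÷1 = 41 each, +1 to first 0

Closure order: Dunmere, Ashgrove, Ironridge, Cedarfen
Last habitat: Elkhorn with 76 animals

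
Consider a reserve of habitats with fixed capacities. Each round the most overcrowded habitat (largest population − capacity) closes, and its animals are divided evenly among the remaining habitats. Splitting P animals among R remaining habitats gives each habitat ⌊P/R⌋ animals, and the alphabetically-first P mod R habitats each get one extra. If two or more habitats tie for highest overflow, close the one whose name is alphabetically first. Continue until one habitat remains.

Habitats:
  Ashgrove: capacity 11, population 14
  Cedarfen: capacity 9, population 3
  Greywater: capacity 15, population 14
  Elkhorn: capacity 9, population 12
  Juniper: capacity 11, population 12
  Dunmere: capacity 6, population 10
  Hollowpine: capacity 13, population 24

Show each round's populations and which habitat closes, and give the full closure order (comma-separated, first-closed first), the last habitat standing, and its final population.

Round 1: Ashgrove=14 Cedarfen=3 Dunmere=10 Elkhorn=12 Greywater=14 Hollowpine=24 Juniper=12 → close Hollowpine (overflow 11)
  24÷6 = 4 each, +1 to first 0
Round 2: Ashgrove=18 Cedarfen=7 Dunmere=14 Elkhorn=16 Greywater=18 Juniper=16 → close Dunmere (overflow 8)
  14÷5 = 2 each, +1 to first 4
Round 3: Ashgrove=21 Cedarfen=10 Elkhorn=19 Greywater=21 Juniper=18 → close Ashgrove (overflow 10)
  21÷4 = 5 each, +1 to first 1
Round 4: Cedarfen=16 Elkhorn=24 Greywater=26 Juniper=23 → close Elkhorn (overflow 15)
  24÷3 = 8 each, +1 to first 0
Round 5: Cedarfen=24 Greywater=34 Juniper=31 → close Juniper (overflow 20)
  31÷2 = 15 each, +1 to first 1
Round 6: Cedarfen=40 Greywater=49 → close Greywater (overflow 34)
  49÷1 = 49 each, +1 to first 0

Closure order: Hollowpine, Dunmere, Ashgrove, Elkhorn, Juniper, Greywater
Last habitat: Cedarfen with 89 animals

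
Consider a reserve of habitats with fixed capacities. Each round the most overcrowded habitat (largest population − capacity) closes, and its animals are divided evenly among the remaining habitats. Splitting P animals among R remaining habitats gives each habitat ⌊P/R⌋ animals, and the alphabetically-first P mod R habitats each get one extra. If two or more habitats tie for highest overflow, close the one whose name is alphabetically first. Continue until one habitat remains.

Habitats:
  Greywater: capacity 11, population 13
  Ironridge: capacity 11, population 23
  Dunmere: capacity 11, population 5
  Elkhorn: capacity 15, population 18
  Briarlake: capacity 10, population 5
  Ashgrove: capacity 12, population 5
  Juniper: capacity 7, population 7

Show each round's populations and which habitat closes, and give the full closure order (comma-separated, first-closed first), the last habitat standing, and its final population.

Round 1: Ashgrove=5 Briarlake=5 Dunmere=5 Elkhorn=18 Greywater=13 Ironridge=23 Juniper=7 → close Ironridge (overflow 12)
  23÷6 = 3 each, +1 to first 5
Round 2: Ashgrove=9 Briarlake=9 Dunmere=9 Elkhorn=22 Greywater=17 Juniper=10 → close Elkhorn (overflow 7)
  22÷5 = 4 each, +1 to first 2
Round 3: Ashgrove=14 Briarlake=14 Dunmere=13 Greywater=21 Juniper=14 → close Greywater (overflow 10)
  21÷4 = 5 each, +1 to first 1
Round 4: Ashgrove=20 Briarlake=19 Dunmere=18 Juniper=19 → close Juniper (overflow 12)
  19÷3 = 6 each, +1 to first 1
Round 5: Ashgrove=27 Briarlake=25 Dunmere=24 → close Ashgrove (overflow 15)
  27÷2 = 13 each, +1 to first 1
Round 6: Briarlake=39 Dunmere=37 → close Briarlake (overflow 29)
  39÷1 = 39 each, +1 to first 0

Closure order: Ironridge, Elkhorn, Greywater, Juniper, Ashgrove, Briarlake
Last habitat: Dunmere with 76 animals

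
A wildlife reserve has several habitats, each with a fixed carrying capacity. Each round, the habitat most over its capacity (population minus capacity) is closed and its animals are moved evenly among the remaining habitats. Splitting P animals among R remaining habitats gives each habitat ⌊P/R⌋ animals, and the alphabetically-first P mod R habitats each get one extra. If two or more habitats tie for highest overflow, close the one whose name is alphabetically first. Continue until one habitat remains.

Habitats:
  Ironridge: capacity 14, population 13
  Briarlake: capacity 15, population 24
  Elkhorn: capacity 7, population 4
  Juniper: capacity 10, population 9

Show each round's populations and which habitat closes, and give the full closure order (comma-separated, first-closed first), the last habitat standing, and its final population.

Closure order: Briarlake, Ironridge, Juniper
Last habitat: Elkhorn with 50 animals

Round 1: Briarlake=24 Elkhorn=4 Ironridge=13 Juniper=9 → close Briarlake (overflow 9)
  24÷3 = 8 each, +1 to first 0
Round 2: Elkhorn=12 Ironridge=21 Juniper=17 → close Ironridge (overflow 7)
  21÷2 = 10 each, +1 to first 1
Round 3: Elkhorn=23 Juniper=27 → close Juniper (overflow 17)
  27÷1 = 27 each, +1 to first 0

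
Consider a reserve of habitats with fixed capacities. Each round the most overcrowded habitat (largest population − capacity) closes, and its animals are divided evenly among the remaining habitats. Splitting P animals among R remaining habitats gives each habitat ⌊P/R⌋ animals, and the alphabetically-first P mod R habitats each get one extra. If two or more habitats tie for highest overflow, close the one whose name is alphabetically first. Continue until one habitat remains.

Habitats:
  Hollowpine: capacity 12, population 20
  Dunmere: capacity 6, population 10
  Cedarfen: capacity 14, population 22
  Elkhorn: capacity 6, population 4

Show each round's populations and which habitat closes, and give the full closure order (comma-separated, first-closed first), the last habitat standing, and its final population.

Round 1: Cedarfen=22 Dunmere=10 Elkhorn=4 Hollowpine=20 → close Cedarfen (overflow 8)
  22÷3 = 7 each, +1 to first 1
Round 2: Dunmere=18 Elkhorn=11 Hollowpine=27 → close Hollowpine (overflow 15)
  27÷2 = 13 each, +1 to first 1
Round 3: Dunmere=32 Elkhorn=24 → close Dunmere (overflow 26)
  32÷1 = 32 each, +1 to first 0

Closure order: Cedarfen, Hollowpine, Dunmere
Last habitat: Elkhorn with 56 animals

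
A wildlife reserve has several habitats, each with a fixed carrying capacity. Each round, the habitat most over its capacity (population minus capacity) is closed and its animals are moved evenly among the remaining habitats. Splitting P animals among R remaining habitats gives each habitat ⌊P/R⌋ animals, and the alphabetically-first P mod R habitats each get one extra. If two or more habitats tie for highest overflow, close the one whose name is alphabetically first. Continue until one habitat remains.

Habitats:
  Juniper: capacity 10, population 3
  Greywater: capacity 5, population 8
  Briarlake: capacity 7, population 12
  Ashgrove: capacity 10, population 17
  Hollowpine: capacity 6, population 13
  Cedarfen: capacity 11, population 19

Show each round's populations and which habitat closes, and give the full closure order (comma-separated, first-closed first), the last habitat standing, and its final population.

Closure order: Cedarfen, Ashgrove, Hollowpine, Briarlake, Greywater
Last habitat: Juniper with 72 animals

Round 1: Ashgrove=17 Briarlake=12 Cedarfen=19 Greywater=8 Hollowpine=13 Juniper=3 → close Cedarfen (overflow 8)
  19÷5 = 3 each, +1 to first 4
Round 2: Ashgrove=21 Briarlake=16 Greywater=12 Hollowpine=17 Juniper=6 → close Ashgrove (overflow 11)
  21÷4 = 5 each, +1 to first 1
Round 3: Briarlake=22 Greywater=17 Hollowpine=22 Juniper=11 → close Hollowpine (overflow 16)
  22÷3 = 7 each, +1 to first 1
Round 4: Briarlake=30 Greywater=24 Juniper=18 → close Briarlake (overflow 23)
  30÷2 = 15 each, +1 to first 0
Round 5: Greywater=39 Juniper=33 → close Greywater (overflow 34)
  39÷1 = 39 each, +1 to first 0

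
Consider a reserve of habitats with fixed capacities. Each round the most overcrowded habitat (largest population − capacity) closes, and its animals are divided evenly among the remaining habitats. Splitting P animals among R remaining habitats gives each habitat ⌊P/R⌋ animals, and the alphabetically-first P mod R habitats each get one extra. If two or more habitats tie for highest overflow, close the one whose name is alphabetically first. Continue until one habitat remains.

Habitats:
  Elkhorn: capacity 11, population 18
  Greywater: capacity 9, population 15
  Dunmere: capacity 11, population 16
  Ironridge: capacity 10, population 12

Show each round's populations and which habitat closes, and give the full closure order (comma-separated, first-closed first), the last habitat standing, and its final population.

Round 1: Dunmere=16 Elkhorn=18 Greywater=15 Ironridge=12 → close Elkhorn (overflow 7)
  18÷3 = 6 each, +1 to first 0
Round 2: Dunmere=22 Greywater=21 Ironridge=18 → close Greywater (overflow 12)
  21÷2 = 10 each, +1 to first 1
Round 3: Dunmere=33 Ironridge=28 → close Dunmere (overflow 22)
  33÷1 = 33 each, +1 to first 0

Closure order: Elkhorn, Greywater, Dunmere
Last habitat: Ironridge with 61 animals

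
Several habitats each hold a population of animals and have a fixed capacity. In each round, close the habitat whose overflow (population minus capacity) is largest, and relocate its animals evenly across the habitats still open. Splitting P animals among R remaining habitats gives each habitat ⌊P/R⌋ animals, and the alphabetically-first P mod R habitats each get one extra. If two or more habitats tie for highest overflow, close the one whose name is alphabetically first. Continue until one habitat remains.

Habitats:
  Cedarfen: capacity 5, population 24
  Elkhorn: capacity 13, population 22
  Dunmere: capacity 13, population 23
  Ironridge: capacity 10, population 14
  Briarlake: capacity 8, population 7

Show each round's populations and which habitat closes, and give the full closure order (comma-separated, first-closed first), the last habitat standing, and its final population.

Round 1: Briarlake=7 Cedarfen=24 Dunmere=23 Elkhorn=22 Ironridge=14 → close Cedarfen (overflow 19)
  24÷4 = 6 each, +1 to first 0
Round 2: Briarlake=13 Dunmere=29 Elkhorn=28 Ironridge=20 → close Dunmere (overflow 16)
  29÷3 = 9 each, +1 to first 2
Round 3: Briarlake=23 Elkhorn=38 Ironridge=29 → close Elkhorn (overflow 25)
  38÷2 = 19 each, +1 to first 0
Round 4: Briarlake=42 Ironridge=48 → close Ironridge (overflow 38)
  48÷1 = 48 each, +1 to first 0

Closure order: Cedarfen, Dunmere, Elkhorn, Ironridge
Last habitat: Briarlake with 90 animals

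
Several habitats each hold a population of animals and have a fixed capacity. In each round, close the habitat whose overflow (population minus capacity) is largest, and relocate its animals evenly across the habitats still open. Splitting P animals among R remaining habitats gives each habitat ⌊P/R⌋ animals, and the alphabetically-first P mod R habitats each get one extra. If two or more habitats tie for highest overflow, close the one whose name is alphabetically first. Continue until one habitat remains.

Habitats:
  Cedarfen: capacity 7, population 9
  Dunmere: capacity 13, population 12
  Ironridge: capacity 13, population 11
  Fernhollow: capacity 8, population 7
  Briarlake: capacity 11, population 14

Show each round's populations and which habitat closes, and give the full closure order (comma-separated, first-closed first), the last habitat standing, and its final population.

Round 1: Briarlake=14 Cedarfen=9 Dunmere=12 Fernhollow=7 Ironridge=11 → close Briarlake (overflow 3)
  14÷4 = 3 each, +1 to first 2
Round 2: Cedarfen=13 Dunmere=16 Fernhollow=10 Ironridge=14 → close Cedarfen (overflow 6)
  13÷3 = 4 each, +1 to first 1
Round 3: Dunmere=21 Fernhollow=14 Ironridge=18 → close Dunmere (overflow 8)
  21÷2 = 10 each, +1 to first 1
Round 4: Fernhollow=25 Ironridge=28 → close Fernhollow (overflow 17)
  25÷1 = 25 each, +1 to first 0

Closure order: Briarlake, Cedarfen, Dunmere, Fernhollow
Last habitat: Ironridge with 53 animals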